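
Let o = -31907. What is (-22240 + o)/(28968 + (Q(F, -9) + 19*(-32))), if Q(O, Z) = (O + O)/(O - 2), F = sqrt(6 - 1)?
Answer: -153615039/80485682 + 54147*sqrt(5)/201214205 ≈ -1.9080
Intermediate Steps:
F = sqrt(5) ≈ 2.2361
Q(O, Z) = 2*O/(-2 + O) (Q(O, Z) = (2*O)/(-2 + O) = 2*O/(-2 + O))
(-22240 + o)/(28968 + (Q(F, -9) + 19*(-32))) = (-22240 - 31907)/(28968 + (2*sqrt(5)/(-2 + sqrt(5)) + 19*(-32))) = -54147/(28968 + (2*sqrt(5)/(-2 + sqrt(5)) - 608)) = -54147/(28968 + (-608 + 2*sqrt(5)/(-2 + sqrt(5)))) = -54147/(28360 + 2*sqrt(5)/(-2 + sqrt(5)))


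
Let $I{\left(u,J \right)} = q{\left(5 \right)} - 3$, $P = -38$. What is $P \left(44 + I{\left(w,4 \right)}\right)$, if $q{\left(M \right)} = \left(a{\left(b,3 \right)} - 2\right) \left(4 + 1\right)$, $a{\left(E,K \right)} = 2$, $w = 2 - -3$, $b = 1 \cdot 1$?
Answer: $-1558$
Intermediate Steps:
$b = 1$
$w = 5$ ($w = 2 + 3 = 5$)
$q{\left(M \right)} = 0$ ($q{\left(M \right)} = \left(2 - 2\right) \left(4 + 1\right) = 0 \cdot 5 = 0$)
$I{\left(u,J \right)} = -3$ ($I{\left(u,J \right)} = 0 - 3 = -3$)
$P \left(44 + I{\left(w,4 \right)}\right) = - 38 \left(44 - 3\right) = \left(-38\right) 41 = -1558$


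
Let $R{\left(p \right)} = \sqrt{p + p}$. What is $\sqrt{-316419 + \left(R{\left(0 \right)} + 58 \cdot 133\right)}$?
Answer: $i \sqrt{308705} \approx 555.61 i$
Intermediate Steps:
$R{\left(p \right)} = \sqrt{2} \sqrt{p}$ ($R{\left(p \right)} = \sqrt{2 p} = \sqrt{2} \sqrt{p}$)
$\sqrt{-316419 + \left(R{\left(0 \right)} + 58 \cdot 133\right)} = \sqrt{-316419 + \left(\sqrt{2} \sqrt{0} + 58 \cdot 133\right)} = \sqrt{-316419 + \left(\sqrt{2} \cdot 0 + 7714\right)} = \sqrt{-316419 + \left(0 + 7714\right)} = \sqrt{-316419 + 7714} = \sqrt{-308705} = i \sqrt{308705}$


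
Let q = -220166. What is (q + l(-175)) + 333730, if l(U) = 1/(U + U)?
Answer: 39747399/350 ≈ 1.1356e+5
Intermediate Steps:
l(U) = 1/(2*U)
(q + l(-175)) + 333730 = (-220166 + (1/2)/(-175)) + 333730 = (-220166 + (1/2)*(-1/175)) + 333730 = (-220166 - 1/350) + 333730 = -77058101/350 + 333730 = 39747399/350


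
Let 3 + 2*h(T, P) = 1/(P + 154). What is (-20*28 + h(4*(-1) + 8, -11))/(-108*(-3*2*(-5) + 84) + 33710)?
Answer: -40147/1529957 ≈ -0.026241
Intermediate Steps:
h(T, P) = -3/2 + 1/(2*(154 + P)) (h(T, P) = -3/2 + 1/(2*(P + 154)) = -3/2 + 1/(2*(154 + P)))
(-20*28 + h(4*(-1) + 8, -11))/(-108*(-3*2*(-5) + 84) + 33710) = (-20*28 + (-461 - 3*(-11))/(2*(154 - 11)))/(-108*(-3*2*(-5) + 84) + 33710) = (-560 + (½)*(-461 + 33)/143)/(-108*(-6*(-5) + 84) + 33710) = (-560 + (½)*(1/143)*(-428))/(-108*(30 + 84) + 33710) = (-560 - 214/143)/(-108*114 + 33710) = -80294/(143*(-12312 + 33710)) = -80294/143/21398 = -80294/143*1/21398 = -40147/1529957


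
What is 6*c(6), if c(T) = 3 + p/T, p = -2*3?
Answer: 12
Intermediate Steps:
p = -6
c(T) = 3 - 6/T
6*c(6) = 6*(3 - 6/6) = 6*(3 - 6*⅙) = 6*(3 - 1) = 6*2 = 12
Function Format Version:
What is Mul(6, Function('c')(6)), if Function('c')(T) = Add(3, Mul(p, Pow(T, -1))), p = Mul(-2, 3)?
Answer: 12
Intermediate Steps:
p = -6
Function('c')(T) = Add(3, Mul(-6, Pow(T, -1)))
Mul(6, Function('c')(6)) = Mul(6, Add(3, Mul(-6, Pow(6, -1)))) = Mul(6, Add(3, Mul(-6, Rational(1, 6)))) = Mul(6, Add(3, -1)) = Mul(6, 2) = 12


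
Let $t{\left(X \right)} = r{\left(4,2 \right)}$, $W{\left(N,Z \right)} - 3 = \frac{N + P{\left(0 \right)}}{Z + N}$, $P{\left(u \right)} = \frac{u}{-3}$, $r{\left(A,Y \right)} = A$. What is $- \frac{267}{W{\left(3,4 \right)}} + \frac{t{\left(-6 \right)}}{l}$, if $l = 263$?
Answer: $- \frac{163817}{2104} \approx -77.86$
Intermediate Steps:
$P{\left(u \right)} = - \frac{u}{3}$ ($P{\left(u \right)} = u \left(- \frac{1}{3}\right) = - \frac{u}{3}$)
$W{\left(N,Z \right)} = 3 + \frac{N}{N + Z}$ ($W{\left(N,Z \right)} = 3 + \frac{N - 0}{Z + N} = 3 + \frac{N + 0}{N + Z} = 3 + \frac{N}{N + Z}$)
$t{\left(X \right)} = 4$
$- \frac{267}{W{\left(3,4 \right)}} + \frac{t{\left(-6 \right)}}{l} = - \frac{267}{\frac{1}{3 + 4} \left(3 \cdot 4 + 4 \cdot 3\right)} + \frac{4}{263} = - \frac{267}{\frac{1}{7} \left(12 + 12\right)} + 4 \cdot \frac{1}{263} = - \frac{267}{\frac{1}{7} \cdot 24} + \frac{4}{263} = - \frac{267}{\frac{24}{7}} + \frac{4}{263} = \left(-267\right) \frac{7}{24} + \frac{4}{263} = - \frac{623}{8} + \frac{4}{263} = - \frac{163817}{2104}$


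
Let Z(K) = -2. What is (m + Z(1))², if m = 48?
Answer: 2116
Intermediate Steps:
(m + Z(1))² = (48 - 2)² = 46² = 2116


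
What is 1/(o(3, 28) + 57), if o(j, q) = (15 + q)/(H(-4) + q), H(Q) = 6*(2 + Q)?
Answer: 16/955 ≈ 0.016754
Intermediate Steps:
H(Q) = 12 + 6*Q
o(j, q) = (15 + q)/(-12 + q) (o(j, q) = (15 + q)/((12 + 6*(-4)) + q) = (15 + q)/((12 - 24) + q) = (15 + q)/(-12 + q))
1/(o(3, 28) + 57) = 1/((15 + 28)/(-12 + 28) + 57) = 1/(43/16 + 57) = 1/(955/16) = 16/955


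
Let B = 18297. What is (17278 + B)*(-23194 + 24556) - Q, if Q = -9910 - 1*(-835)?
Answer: 48462225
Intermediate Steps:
Q = -9075 (Q = -9910 + 835 = -9075)
(17278 + B)*(-23194 + 24556) - Q = (17278 + 18297)*(-23194 + 24556) - 1*(-9075) = 35575*1362 + 9075 = 48453150 + 9075 = 48462225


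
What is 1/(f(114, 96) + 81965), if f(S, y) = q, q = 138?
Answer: 1/82103 ≈ 1.2180e-5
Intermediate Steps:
f(S, y) = 138
1/(f(114, 96) + 81965) = 1/(138 + 81965) = 1/82103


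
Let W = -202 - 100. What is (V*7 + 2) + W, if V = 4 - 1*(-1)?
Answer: -265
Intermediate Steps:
W = -302
V = 5 (V = 4 + 1 = 5)
(V*7 + 2) + W = (5*7 + 2) - 302 = (35 + 2) - 302 = 37 - 302 = -265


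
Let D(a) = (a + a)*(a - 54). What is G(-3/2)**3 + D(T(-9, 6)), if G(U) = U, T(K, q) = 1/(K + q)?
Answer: 2365/72 ≈ 32.847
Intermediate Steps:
D(a) = 2*a*(-54 + a) (D(a) = (2*a)*(-54 + a) = 2*a*(-54 + a))
G(-3/2)**3 + D(T(-9, 6)) = (-3/2)**3 + 2*(-54 + 1/(-9 + 6))/(-9 + 6) = (-3*1/2)**3 + 2*(-54 + 1/(-3))/(-3) = (-3/2)**3 + 2*(-1/3)*(-54 - 1/3) = -27/8 + 2*(-1/3)*(-163/3) = -27/8 + 326/9 = 2365/72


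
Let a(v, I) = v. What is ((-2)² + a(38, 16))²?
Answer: 1764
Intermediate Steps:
((-2)² + a(38, 16))² = ((-2)² + 38)² = (4 + 38)² = 42² = 1764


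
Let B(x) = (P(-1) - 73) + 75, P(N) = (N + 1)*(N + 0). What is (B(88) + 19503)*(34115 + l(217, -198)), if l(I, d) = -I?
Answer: 661180490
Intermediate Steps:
P(N) = N*(1 + N) (P(N) = (1 + N)*N = N*(1 + N))
B(x) = 2 (B(x) = (-(1 - 1) - 73) + 75 = (-1*0 - 73) + 75 = (0 - 73) + 75 = -73 + 75 = 2)
(B(88) + 19503)*(34115 + l(217, -198)) = (2 + 19503)*(34115 - 1*217) = 19505*(34115 - 217) = 19505*33898 = 661180490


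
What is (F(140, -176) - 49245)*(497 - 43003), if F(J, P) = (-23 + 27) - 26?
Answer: 2094143102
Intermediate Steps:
F(J, P) = -22 (F(J, P) = 4 - 26 = -22)
(F(140, -176) - 49245)*(497 - 43003) = (-22 - 49245)*(497 - 43003) = -49267*(-42506) = 2094143102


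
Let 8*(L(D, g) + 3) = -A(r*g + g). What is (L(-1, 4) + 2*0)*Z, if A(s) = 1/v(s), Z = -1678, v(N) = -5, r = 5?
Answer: 99841/20 ≈ 4992.0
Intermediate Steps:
A(s) = -⅕ (A(s) = 1/(-5) = -⅕)
L(D, g) = -119/40 (L(D, g) = -3 + (-1*(-⅕))/8 = -3 + (⅛)*(⅕) = -3 + 1/40 = -119/40)
(L(-1, 4) + 2*0)*Z = (-119/40 + 2*0)*(-1678) = (-119/40 + 0)*(-1678) = -119/40*(-1678) = 99841/20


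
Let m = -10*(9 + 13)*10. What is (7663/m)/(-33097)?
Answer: 7663/72813400 ≈ 0.00010524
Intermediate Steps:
m = -2200 (m = -10*22*10 = -220*10 = -2200)
(7663/m)/(-33097) = (7663/(-2200))/(-33097) = (7663*(-1/2200))*(-1/33097) = -7663/2200*(-1/33097) = 7663/72813400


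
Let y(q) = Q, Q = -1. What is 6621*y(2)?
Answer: -6621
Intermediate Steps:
y(q) = -1
6621*y(2) = 6621*(-1) = -6621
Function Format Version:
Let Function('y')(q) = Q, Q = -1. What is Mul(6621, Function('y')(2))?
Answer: -6621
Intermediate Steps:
Function('y')(q) = -1
Mul(6621, Function('y')(2)) = Mul(6621, -1) = -6621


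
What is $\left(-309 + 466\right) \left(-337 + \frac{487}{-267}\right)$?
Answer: $- \frac{14203162}{267} \approx -53195.0$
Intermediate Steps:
$\left(-309 + 466\right) \left(-337 + \frac{487}{-267}\right) = 157 \left(-337 + 487 \left(- \frac{1}{267}\right)\right) = 157 \left(-337 - \frac{487}{267}\right) = 157 \left(- \frac{90466}{267}\right) = - \frac{14203162}{267}$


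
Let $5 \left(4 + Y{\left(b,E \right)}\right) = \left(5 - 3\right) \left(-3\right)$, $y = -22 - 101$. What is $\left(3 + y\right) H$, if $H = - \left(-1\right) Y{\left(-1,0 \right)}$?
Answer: $624$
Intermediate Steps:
$y = -123$
$Y{\left(b,E \right)} = - \frac{26}{5}$ ($Y{\left(b,E \right)} = -4 + \frac{\left(5 - 3\right) \left(-3\right)}{5} = -4 + \frac{2 \left(-3\right)}{5} = -4 + \frac{1}{5} \left(-6\right) = -4 - \frac{6}{5} = - \frac{26}{5}$)
$H = - \frac{26}{5}$ ($H = - \frac{\left(-1\right) \left(-26\right)}{5} = \left(-1\right) \frac{26}{5} = - \frac{26}{5} \approx -5.2$)
$\left(3 + y\right) H = \left(3 - 123\right) \left(- \frac{26}{5}\right) = \left(-120\right) \left(- \frac{26}{5}\right) = 624$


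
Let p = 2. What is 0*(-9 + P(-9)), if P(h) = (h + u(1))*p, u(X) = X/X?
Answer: 0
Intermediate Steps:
u(X) = 1
P(h) = 2 + 2*h (P(h) = (h + 1)*2 = (1 + h)*2 = 2 + 2*h)
0*(-9 + P(-9)) = 0*(-9 + (2 + 2*(-9))) = 0*(-9 + (2 - 18)) = 0*(-9 - 16) = 0*(-25) = 0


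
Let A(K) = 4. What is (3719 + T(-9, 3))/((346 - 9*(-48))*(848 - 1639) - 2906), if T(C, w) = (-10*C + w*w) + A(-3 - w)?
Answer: -1911/309152 ≈ -0.0061814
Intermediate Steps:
T(C, w) = 4 + w² - 10*C (T(C, w) = (-10*C + w*w) + 4 = (-10*C + w²) + 4 = (w² - 10*C) + 4 = 4 + w² - 10*C)
(3719 + T(-9, 3))/((346 - 9*(-48))*(848 - 1639) - 2906) = (3719 + (4 + 3² - 10*(-9)))/((346 - 9*(-48))*(848 - 1639) - 2906) = (3719 + (4 + 9 + 90))/((346 + 432)*(-791) - 2906) = (3719 + 103)/(778*(-791) - 2906) = 3822/(-615398 - 2906) = 3822/(-618304) = 3822*(-1/618304) = -1911/309152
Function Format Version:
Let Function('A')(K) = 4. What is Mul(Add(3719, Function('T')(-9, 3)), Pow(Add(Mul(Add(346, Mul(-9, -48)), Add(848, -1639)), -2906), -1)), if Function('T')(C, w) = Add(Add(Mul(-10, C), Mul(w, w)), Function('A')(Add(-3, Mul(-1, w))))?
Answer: Rational(-1911, 309152) ≈ -0.0061814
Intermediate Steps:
Function('T')(C, w) = Add(4, Pow(w, 2), Mul(-10, C)) (Function('T')(C, w) = Add(Add(Mul(-10, C), Mul(w, w)), 4) = Add(Add(Mul(-10, C), Pow(w, 2)), 4) = Add(Add(Pow(w, 2), Mul(-10, C)), 4) = Add(4, Pow(w, 2), Mul(-10, C)))
Mul(Add(3719, Function('T')(-9, 3)), Pow(Add(Mul(Add(346, Mul(-9, -48)), Add(848, -1639)), -2906), -1)) = Mul(Add(3719, Add(4, Pow(3, 2), Mul(-10, -9))), Pow(Add(Mul(Add(346, Mul(-9, -48)), Add(848, -1639)), -2906), -1)) = Mul(Add(3719, Add(4, 9, 90)), Pow(Add(Mul(Add(346, 432), -791), -2906), -1)) = Mul(Add(3719, 103), Pow(Add(Mul(778, -791), -2906), -1)) = Mul(3822, Pow(Add(-615398, -2906), -1)) = Mul(3822, Pow(-618304, -1)) = Mul(3822, Rational(-1, 618304)) = Rational(-1911, 309152)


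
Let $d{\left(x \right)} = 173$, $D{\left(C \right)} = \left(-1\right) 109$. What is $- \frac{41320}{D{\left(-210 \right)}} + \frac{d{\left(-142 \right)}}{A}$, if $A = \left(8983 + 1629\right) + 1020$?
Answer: $\frac{480653097}{1267888} \approx 379.1$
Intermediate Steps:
$D{\left(C \right)} = -109$
$A = 11632$ ($A = 10612 + 1020 = 11632$)
$- \frac{41320}{D{\left(-210 \right)}} + \frac{d{\left(-142 \right)}}{A} = - \frac{41320}{-109} + \frac{173}{11632} = \left(-41320\right) \left(- \frac{1}{109}\right) + 173 \cdot \frac{1}{11632} = \frac{41320}{109} + \frac{173}{11632} = \frac{480653097}{1267888}$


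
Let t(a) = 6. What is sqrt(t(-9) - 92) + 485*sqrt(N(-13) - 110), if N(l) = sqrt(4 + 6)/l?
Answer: I*(sqrt(86) + 485*sqrt(18590 + 13*sqrt(10))/13) ≈ 5101.6*I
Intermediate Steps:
N(l) = sqrt(10)/l
sqrt(t(-9) - 92) + 485*sqrt(N(-13) - 110) = sqrt(6 - 92) + 485*sqrt(sqrt(10)/(-13) - 110) = sqrt(-86) + 485*sqrt(sqrt(10)*(-1/13) - 110) = I*sqrt(86) + 485*sqrt(-sqrt(10)/13 - 110) = I*sqrt(86) + 485*sqrt(-110 - sqrt(10)/13) = 485*sqrt(-110 - sqrt(10)/13) + I*sqrt(86)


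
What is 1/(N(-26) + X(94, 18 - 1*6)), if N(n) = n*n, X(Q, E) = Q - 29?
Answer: 1/741 ≈ 0.0013495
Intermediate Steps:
X(Q, E) = -29 + Q
N(n) = n**2
1/(N(-26) + X(94, 18 - 1*6)) = 1/((-26)**2 + (-29 + 94)) = 1/(676 + 65) = 1/741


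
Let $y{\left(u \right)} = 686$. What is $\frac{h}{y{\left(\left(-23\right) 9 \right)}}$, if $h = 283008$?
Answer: $\frac{141504}{343} \approx 412.55$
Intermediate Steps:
$\frac{h}{y{\left(\left(-23\right) 9 \right)}} = \frac{283008}{686} = 283008 \cdot \frac{1}{686} = \frac{141504}{343}$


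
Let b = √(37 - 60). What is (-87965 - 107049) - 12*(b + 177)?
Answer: -197138 - 12*I*√23 ≈ -1.9714e+5 - 57.55*I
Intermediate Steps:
b = I*√23 (b = √(-23) = I*√23 ≈ 4.7958*I)
(-87965 - 107049) - 12*(b + 177) = (-87965 - 107049) - 12*(I*√23 + 177) = -195014 - 12*(177 + I*√23) = -195014 + (-2124 - 12*I*√23) = -197138 - 12*I*√23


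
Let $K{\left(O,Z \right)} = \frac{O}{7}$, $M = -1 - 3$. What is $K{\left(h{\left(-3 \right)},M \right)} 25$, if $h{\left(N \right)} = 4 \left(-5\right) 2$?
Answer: $- \frac{1000}{7} \approx -142.86$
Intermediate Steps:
$h{\left(N \right)} = -40$ ($h{\left(N \right)} = \left(-20\right) 2 = -40$)
$M = -4$
$K{\left(O,Z \right)} = \frac{O}{7}$ ($K{\left(O,Z \right)} = O \frac{1}{7} = \frac{O}{7}$)
$K{\left(h{\left(-3 \right)},M \right)} 25 = \frac{1}{7} \left(-40\right) 25 = \left(- \frac{40}{7}\right) 25 = - \frac{1000}{7}$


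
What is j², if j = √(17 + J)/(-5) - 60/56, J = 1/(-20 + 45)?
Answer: 224121/122500 + 3*√426/35 ≈ 3.5987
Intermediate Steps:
J = 1/25 ≈ 0.040000
j = -15/14 - √426/25 (j = √(17 + 1/25)/(-5) - 60/56 = √(426/25)*(-⅕) - 60*1/56 = (√426/5)*(-⅕) - 15/14 = -√426/25 - 15/14 = -15/14 - √426/25 ≈ -1.8970)
j² = (-15/14 - √426/25)²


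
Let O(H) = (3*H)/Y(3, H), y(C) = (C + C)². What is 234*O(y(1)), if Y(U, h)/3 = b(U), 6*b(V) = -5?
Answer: -5616/5 ≈ -1123.2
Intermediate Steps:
b(V) = -⅚ (b(V) = (⅙)*(-5) = -⅚)
Y(U, h) = -5/2 (Y(U, h) = 3*(-⅚) = -5/2)
y(C) = 4*C² (y(C) = (2*C)² = 4*C²)
O(H) = -6*H/5 (O(H) = (3*H)/(-5/2) = (3*H)*(-⅖) = -6*H/5)
234*O(y(1)) = 234*(-24*1²/5) = 234*(-24/5) = -5616/5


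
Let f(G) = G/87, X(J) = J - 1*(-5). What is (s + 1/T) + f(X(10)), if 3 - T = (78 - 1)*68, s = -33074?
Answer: -5019184882/151757 ≈ -33074.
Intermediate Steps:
T = -5233 (T = 3 - (78 - 1)*68 = 3 - 77*68 = 3 - 1*5236 = 3 - 5236 = -5233)
X(J) = 5 + J (X(J) = J + 5 = 5 + J)
f(G) = G/87 (f(G) = G*(1/87) = G/87)
(s + 1/T) + f(X(10)) = (-33074 + 1/(-5233)) + (5 + 10)/87 = (-33074 - 1/5233) + (1/87)*15 = -173076243/5233 + 5/29 = -5019184882/151757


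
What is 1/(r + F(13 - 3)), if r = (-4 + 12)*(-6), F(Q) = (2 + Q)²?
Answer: 1/96 ≈ 0.010417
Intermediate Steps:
r = -48 (r = 8*(-6) = -48)
1/(r + F(13 - 3)) = 1/(-48 + (2 + (13 - 3))²) = 1/(-48 + (2 + 10)²) = 1/(-48 + 12²) = 1/(-48 + 144) = 1/96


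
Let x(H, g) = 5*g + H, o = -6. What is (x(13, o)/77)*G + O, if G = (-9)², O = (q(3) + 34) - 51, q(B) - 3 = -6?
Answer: -2917/77 ≈ -37.883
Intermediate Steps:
q(B) = -3 (q(B) = 3 - 6 = -3)
x(H, g) = H + 5*g
O = -20 (O = (-3 + 34) - 51 = 31 - 51 = -20)
G = 81
(x(13, o)/77)*G + O = ((13 + 5*(-6))/77)*81 - 20 = ((13 - 30)*(1/77))*81 - 20 = -17*1/77*81 - 20 = -17/77*81 - 20 = -1377/77 - 20 = -2917/77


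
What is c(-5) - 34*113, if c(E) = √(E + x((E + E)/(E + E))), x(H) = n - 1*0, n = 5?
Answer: -3842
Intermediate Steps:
x(H) = 5 (x(H) = 5 - 1*0 = 5 + 0 = 5)
c(E) = √(5 + E) (c(E) = √(E + 5) = √(5 + E))
c(-5) - 34*113 = √(5 - 5) - 34*113 = √0 - 3842 = 0 - 3842 = -3842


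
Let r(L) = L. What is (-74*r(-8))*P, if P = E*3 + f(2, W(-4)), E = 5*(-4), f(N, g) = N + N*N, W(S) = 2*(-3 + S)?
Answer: -31968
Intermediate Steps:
W(S) = -6 + 2*S
f(N, g) = N + N**2
E = -20
P = -54 (P = -20*3 + 2*(1 + 2) = -60 + 2*3 = -60 + 6 = -54)
(-74*r(-8))*P = -74*(-8)*(-54) = 592*(-54) = -31968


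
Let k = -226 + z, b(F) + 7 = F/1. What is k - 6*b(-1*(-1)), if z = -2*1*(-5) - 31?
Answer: -211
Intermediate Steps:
b(F) = -7 + F (b(F) = -7 + F/1 = -7 + F*1 = -7 + F)
z = -21 (z = -2*(-5) - 31 = 10 - 31 = -21)
k = -247 (k = -226 - 21 = -247)
k - 6*b(-1*(-1)) = -247 - 6*(-7 - 1*(-1)) = -247 - 6*(-7 + 1) = -247 - 6*(-6) = -247 - 1*(-36) = -247 + 36 = -211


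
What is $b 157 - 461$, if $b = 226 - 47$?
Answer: $27642$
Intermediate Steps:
$b = 179$ ($b = 226 - 47 = 179$)
$b 157 - 461 = 179 \cdot 157 - 461 = 28103 - 461 = 27642$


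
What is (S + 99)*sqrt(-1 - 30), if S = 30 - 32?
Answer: 97*I*sqrt(31) ≈ 540.07*I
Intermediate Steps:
S = -2
(S + 99)*sqrt(-1 - 30) = (-2 + 99)*sqrt(-1 - 30) = 97*sqrt(-31) = 97*(I*sqrt(31)) = 97*I*sqrt(31)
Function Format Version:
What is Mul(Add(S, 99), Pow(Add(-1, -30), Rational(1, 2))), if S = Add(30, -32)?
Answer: Mul(97, I, Pow(31, Rational(1, 2))) ≈ Mul(540.07, I)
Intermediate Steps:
S = -2
Mul(Add(S, 99), Pow(Add(-1, -30), Rational(1, 2))) = Mul(Add(-2, 99), Pow(Add(-1, -30), Rational(1, 2))) = Mul(97, Pow(-31, Rational(1, 2))) = Mul(97, Mul(I, Pow(31, Rational(1, 2)))) = Mul(97, I, Pow(31, Rational(1, 2)))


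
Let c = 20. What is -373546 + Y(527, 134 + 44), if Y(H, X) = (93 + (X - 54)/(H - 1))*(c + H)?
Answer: -84829611/263 ≈ -3.2255e+5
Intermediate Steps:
Y(H, X) = (20 + H)*(93 + (-54 + X)/(-1 + H)) (Y(H, X) = (93 + (X - 54)/(H - 1))*(20 + H) = (93 + (-54 + X)/(-1 + H))*(20 + H) = (20 + H)*(93 + (-54 + X)/(-1 + H)))
-373546 + Y(527, 134 + 44) = -373546 + (-2940 + 20*(134 + 44) + 93*527² + 1713*527 + 527*(134 + 44))/(-1 + 527) = -373546 + (-2940 + 20*178 + 93*277729 + 902751 + 527*178)/526 = -373546 + (-2940 + 3560 + 25828797 + 902751 + 93806)/526 = -373546 + (1/526)*26825974 = -373546 + 13412987/263 = -84829611/263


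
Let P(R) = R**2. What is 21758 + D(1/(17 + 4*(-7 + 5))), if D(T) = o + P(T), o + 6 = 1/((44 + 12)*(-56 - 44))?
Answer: 9866712719/453600 ≈ 21752.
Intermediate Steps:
o = -33601/5600 (o = -6 + 1/((44 + 12)*(-56 - 44)) = -6 + 1/(56*(-100)) = -6 + 1/(-5600) = -6 - 1/5600 = -33601/5600 ≈ -6.0002)
D(T) = -33601/5600 + T**2
21758 + D(1/(17 + 4*(-7 + 5))) = 21758 + (-33601/5600 + (1/(17 + 4*(-7 + 5)))**2) = 21758 + (-33601/5600 + (1/(17 + 4*(-2)))**2) = 21758 + (-33601/5600 + (1/(17 - 8))**2) = 21758 + (-33601/5600 + (1/9)**2) = 21758 + (-33601/5600 + 1/81) = 21758 - 2716081/453600 = 9866712719/453600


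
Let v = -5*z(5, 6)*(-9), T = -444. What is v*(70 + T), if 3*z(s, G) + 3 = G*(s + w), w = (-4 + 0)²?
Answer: -690030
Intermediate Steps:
w = 16 (w = (-4)² = 16)
z(s, G) = -1 + G*(16 + s)/3 (z(s, G) = -1 + (G*(s + 16))/3 = -1 + (G*(16 + s))/3 = -1 + G*(16 + s)/3)
v = 1845 (v = -5*(-1 + (16/3)*6 + (⅓)*6*5)*(-9) = -5*(-1 + 32 + 10)*(-9) = -5*41*(-9) = -205*(-9) = 1845)
v*(70 + T) = 1845*(70 - 444) = 1845*(-374) = -690030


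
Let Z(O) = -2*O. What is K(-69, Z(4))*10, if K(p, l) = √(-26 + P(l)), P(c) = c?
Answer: 10*I*√34 ≈ 58.31*I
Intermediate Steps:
K(p, l) = √(-26 + l)
K(-69, Z(4))*10 = √(-26 - 2*4)*10 = √(-26 - 8)*10 = √(-34)*10 = (I*√34)*10 = 10*I*√34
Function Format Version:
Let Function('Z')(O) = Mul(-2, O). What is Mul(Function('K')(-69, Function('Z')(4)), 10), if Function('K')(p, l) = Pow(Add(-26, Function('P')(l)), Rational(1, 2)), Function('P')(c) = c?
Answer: Mul(10, I, Pow(34, Rational(1, 2))) ≈ Mul(58.310, I)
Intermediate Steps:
Function('K')(p, l) = Pow(Add(-26, l), Rational(1, 2))
Mul(Function('K')(-69, Function('Z')(4)), 10) = Mul(Pow(Add(-26, Mul(-2, 4)), Rational(1, 2)), 10) = Mul(Pow(Add(-26, -8), Rational(1, 2)), 10) = Mul(Pow(-34, Rational(1, 2)), 10) = Mul(Mul(I, Pow(34, Rational(1, 2))), 10) = Mul(10, I, Pow(34, Rational(1, 2)))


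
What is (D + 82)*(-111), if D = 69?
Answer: -16761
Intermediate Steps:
(D + 82)*(-111) = (69 + 82)*(-111) = 151*(-111) = -16761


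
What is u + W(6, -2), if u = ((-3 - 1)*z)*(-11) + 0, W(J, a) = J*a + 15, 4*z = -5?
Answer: -52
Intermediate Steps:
z = -5/4 (z = (¼)*(-5) = -5/4 ≈ -1.2500)
W(J, a) = 15 + J*a
u = -55 (u = ((-3 - 1)*(-5/4))*(-11) + 0 = -4*(-5/4)*(-11) + 0 = 5*(-11) + 0 = -55 + 0 = -55)
u + W(6, -2) = -55 + (15 + 6*(-2)) = -55 + (15 - 12) = -55 + 3 = -52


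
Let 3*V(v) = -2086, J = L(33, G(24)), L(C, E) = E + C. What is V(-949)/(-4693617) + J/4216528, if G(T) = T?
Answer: 9598285915/59372302505328 ≈ 0.00016166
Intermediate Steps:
L(C, E) = C + E
J = 57 (J = 33 + 24 = 57)
V(v) = -2086/3 (V(v) = (1/3)*(-2086) = -2086/3)
V(-949)/(-4693617) + J/4216528 = -2086/3/(-4693617) + 57/4216528 = -2086/3*(-1/4693617) + 57*(1/4216528) = 2086/14080851 + 57/4216528 = 9598285915/59372302505328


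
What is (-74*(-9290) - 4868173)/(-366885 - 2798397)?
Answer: 1393571/1055094 ≈ 1.3208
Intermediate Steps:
(-74*(-9290) - 4868173)/(-366885 - 2798397) = (687460 - 4868173)/(-3165282) = -4180713*(-1/3165282) = 1393571/1055094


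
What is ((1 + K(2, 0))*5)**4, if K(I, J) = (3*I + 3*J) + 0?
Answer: 1500625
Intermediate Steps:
K(I, J) = 3*I + 3*J
((1 + K(2, 0))*5)**4 = ((1 + (3*2 + 3*0))*5)**4 = ((1 + (6 + 0))*5)**4 = ((1 + 6)*5)**4 = (7*5)**4 = 35**4 = 1500625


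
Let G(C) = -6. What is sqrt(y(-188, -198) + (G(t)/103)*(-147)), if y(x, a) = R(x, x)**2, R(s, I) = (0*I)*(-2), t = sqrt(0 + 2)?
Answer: 21*sqrt(206)/103 ≈ 2.9263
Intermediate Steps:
t = sqrt(2) ≈ 1.4142
R(s, I) = 0 (R(s, I) = 0*(-2) = 0)
y(x, a) = 0 (y(x, a) = 0**2 = 0)
sqrt(y(-188, -198) + (G(t)/103)*(-147)) = sqrt(0 - 6/103*(-147)) = sqrt(0 + 882/103) = sqrt(882/103) = 21*sqrt(206)/103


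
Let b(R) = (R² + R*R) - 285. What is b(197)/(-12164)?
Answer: -77333/12164 ≈ -6.3575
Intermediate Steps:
b(R) = -285 + 2*R² (b(R) = (R² + R²) - 285 = 2*R² - 285 = -285 + 2*R²)
b(197)/(-12164) = (-285 + 2*197²)/(-12164) = (-285 + 2*38809)*(-1/12164) = (-285 + 77618)*(-1/12164) = 77333*(-1/12164) = -77333/12164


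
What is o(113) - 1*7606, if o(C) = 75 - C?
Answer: -7644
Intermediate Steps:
o(113) - 1*7606 = (75 - 1*113) - 1*7606 = (75 - 113) - 7606 = -38 - 7606 = -7644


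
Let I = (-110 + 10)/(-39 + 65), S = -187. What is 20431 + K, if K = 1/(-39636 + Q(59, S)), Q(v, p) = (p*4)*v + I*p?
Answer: 22058002241/1079634 ≈ 20431.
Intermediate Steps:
I = -50/13 (I = -100/26 = -100*1/26 = -50/13 ≈ -3.8462)
Q(v, p) = -50*p/13 + 4*p*v (Q(v, p) = (p*4)*v - 50*p/13 = (4*p)*v - 50*p/13 = 4*p*v - 50*p/13 = -50*p/13 + 4*p*v)
K = -13/1079634 (K = 1/(-39636 + (2/13)*(-187)*(-25 + 26*59)) = 1/(-39636 + (2/13)*(-187)*(-25 + 1534)) = 1/(-39636 + (2/13)*(-187)*1509) = 1/(-39636 - 564366/13) = 1/(-1079634/13) = -13/1079634 ≈ -1.2041e-5)
20431 + K = 20431 - 13/1079634 = 22058002241/1079634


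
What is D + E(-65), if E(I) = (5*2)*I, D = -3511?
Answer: -4161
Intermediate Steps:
E(I) = 10*I
D + E(-65) = -3511 + 10*(-65) = -3511 - 650 = -4161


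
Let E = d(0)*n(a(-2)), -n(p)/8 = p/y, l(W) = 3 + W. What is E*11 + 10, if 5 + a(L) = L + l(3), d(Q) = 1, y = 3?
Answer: 118/3 ≈ 39.333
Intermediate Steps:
a(L) = 1 + L (a(L) = -5 + (L + (3 + 3)) = -5 + (L + 6) = -5 + (6 + L) = 1 + L)
n(p) = -8*p/3
E = 8/3 (E = 1*(-8*(1 - 2)/3) = 1*(-8/3*(-1)) = 1*(8/3) = 8/3 ≈ 2.6667)
E*11 + 10 = (8/3)*11 + 10 = 88/3 + 10 = 118/3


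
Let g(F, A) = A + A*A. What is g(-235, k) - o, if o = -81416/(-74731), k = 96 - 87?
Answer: 6644374/74731 ≈ 88.911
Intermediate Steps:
k = 9
g(F, A) = A + A**2
o = 81416/74731 (o = -81416*(-1/74731) = 81416/74731 ≈ 1.0895)
g(-235, k) - o = 9*(1 + 9) - 1*81416/74731 = 9*10 - 81416/74731 = 90 - 81416/74731 = 6644374/74731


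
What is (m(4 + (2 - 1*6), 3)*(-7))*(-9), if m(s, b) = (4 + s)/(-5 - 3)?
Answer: -63/2 ≈ -31.500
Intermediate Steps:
m(s, b) = -1/2 - s/8 (m(s, b) = (4 + s)/(-8) = (4 + s)*(-1/8) = -1/2 - s/8)
(m(4 + (2 - 1*6), 3)*(-7))*(-9) = ((-1/2 - (4 + (2 - 1*6))/8)*(-7))*(-9) = ((-1/2 - (4 + (2 - 6))/8)*(-7))*(-9) = ((-1/2 - (4 - 4)/8)*(-7))*(-9) = ((-1/2 - 1/8*0)*(-7))*(-9) = ((-1/2 + 0)*(-7))*(-9) = -1/2*(-7)*(-9) = (7/2)*(-9) = -63/2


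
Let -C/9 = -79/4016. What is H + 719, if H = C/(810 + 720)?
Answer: 490875759/682720 ≈ 719.00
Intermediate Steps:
C = 711/4016 (C = -(-711)/4016 = -9*(-79/4016) = 711/4016 ≈ 0.17704)
H = 79/682720 (H = 711/(4016*(810 + 720)) = (711/4016)/1530 = (711/4016)*(1/1530) = 79/682720 ≈ 0.00011571)
H + 719 = 79/682720 + 719 = 490875759/682720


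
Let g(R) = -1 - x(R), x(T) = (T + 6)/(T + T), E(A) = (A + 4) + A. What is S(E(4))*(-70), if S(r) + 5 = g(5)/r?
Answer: 1449/4 ≈ 362.25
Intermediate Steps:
E(A) = 4 + 2*A (E(A) = (4 + A) + A = 4 + 2*A)
x(T) = (6 + T)/(2*T) (x(T) = (6 + T)/((2*T)) = (6 + T)*(1/(2*T)) = (6 + T)/(2*T))
g(R) = -1 - (6 + R)/(2*R)
S(r) = -5 - 21/(10*r) (S(r) = -5 + (-3/2 - 3/5)/r = -5 + (-3/2 - 3*⅕)/r = -5 + (-3/2 - ⅗)/r = -5 - 21/(10*r))
S(E(4))*(-70) = (-5 - 21/(10*(4 + 2*4)))*(-70) = (-5 - 21/(10*(4 + 8)))*(-70) = (-5 - 21/10/12)*(-70) = (-5 - 21/10*1/12)*(-70) = (-5 - 7/40)*(-70) = -207/40*(-70) = 1449/4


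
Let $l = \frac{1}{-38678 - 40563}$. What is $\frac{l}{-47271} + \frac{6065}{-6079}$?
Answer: $- \frac{22718284945136}{22770726169569} \approx -0.9977$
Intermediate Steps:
$l = - \frac{1}{79241}$ ($l = \frac{1}{-79241} = - \frac{1}{79241} \approx -1.262 \cdot 10^{-5}$)
$\frac{l}{-47271} + \frac{6065}{-6079} = - \frac{1}{79241 \left(-47271\right)} + \frac{6065}{-6079} = \left(- \frac{1}{79241}\right) \left(- \frac{1}{47271}\right) + 6065 \left(- \frac{1}{6079}\right) = \frac{1}{3745801311} - \frac{6065}{6079} = - \frac{22718284945136}{22770726169569}$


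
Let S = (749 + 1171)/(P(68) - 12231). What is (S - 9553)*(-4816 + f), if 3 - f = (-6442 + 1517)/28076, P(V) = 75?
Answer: 1307650457828187/28440988 ≈ 4.5978e+7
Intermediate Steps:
f = 89153/28076 (f = 3 - (-6442 + 1517)/28076 = 3 - (-4925)/28076 = 3 - 1*(-4925/28076) = 3 + 4925/28076 = 89153/28076 ≈ 3.1754)
S = -160/1013 (S = (749 + 1171)/(75 - 12231) = 1920/(-12156) = 1920*(-1/12156) = -160/1013 ≈ -0.15795)
(S - 9553)*(-4816 + f) = (-160/1013 - 9553)*(-4816 + 89153/28076) = -9677349/1013*(-135124863/28076) = 1307650457828187/28440988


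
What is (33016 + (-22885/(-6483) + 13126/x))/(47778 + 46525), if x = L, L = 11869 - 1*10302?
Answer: 335525911429/958011068883 ≈ 0.35023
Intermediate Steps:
L = 1567 (L = 11869 - 10302 = 1567)
x = 1567
(33016 + (-22885/(-6483) + 13126/x))/(47778 + 46525) = (33016 + (-22885/(-6483) + 13126/1567))/(47778 + 46525) = (33016 + (-22885*(-1/6483) + 13126*(1/1567)))/94303 = (33016 + (22885/6483 + 13126/1567))*(1/94303) = (33016 + 120956653/10158861)*(1/94303) = (335525911429/10158861)*(1/94303) = 335525911429/958011068883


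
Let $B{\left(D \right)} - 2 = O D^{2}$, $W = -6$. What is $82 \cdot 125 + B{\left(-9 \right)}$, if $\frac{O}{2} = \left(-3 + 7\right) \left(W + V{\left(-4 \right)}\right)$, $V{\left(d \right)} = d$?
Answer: $3772$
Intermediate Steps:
$O = -80$ ($O = 2 \left(-3 + 7\right) \left(-6 - 4\right) = 2 \cdot 4 \left(-10\right) = 2 \left(-40\right) = -80$)
$B{\left(D \right)} = 2 - 80 D^{2}$
$82 \cdot 125 + B{\left(-9 \right)} = 82 \cdot 125 + \left(2 - 80 \left(-9\right)^{2}\right) = 10250 + \left(2 - 6480\right) = 10250 - 6478 = 3772$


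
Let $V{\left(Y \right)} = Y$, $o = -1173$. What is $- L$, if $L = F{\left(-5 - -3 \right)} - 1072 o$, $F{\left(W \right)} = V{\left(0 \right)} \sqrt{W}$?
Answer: $-1257456$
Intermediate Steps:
$F{\left(W \right)} = 0$ ($F{\left(W \right)} = 0 \sqrt{W} = 0$)
$L = 1257456$ ($L = 0 - -1257456 = 0 + 1257456 = 1257456$)
$- L = \left(-1\right) 1257456 = -1257456$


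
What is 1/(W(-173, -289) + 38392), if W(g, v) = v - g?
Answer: 1/38276 ≈ 2.6126e-5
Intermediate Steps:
1/(W(-173, -289) + 38392) = 1/((-289 - 1*(-173)) + 38392) = 1/((-289 + 173) + 38392) = 1/(-116 + 38392) = 1/38276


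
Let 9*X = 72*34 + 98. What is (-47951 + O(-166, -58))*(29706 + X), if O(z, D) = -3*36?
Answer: -12971124100/9 ≈ -1.4412e+9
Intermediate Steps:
O(z, D) = -108
X = 2546/9 (X = (72*34 + 98)/9 = (2448 + 98)/9 = (1/9)*2546 = 2546/9 ≈ 282.89)
(-47951 + O(-166, -58))*(29706 + X) = (-47951 - 108)*(29706 + 2546/9) = -48059*269900/9 = -12971124100/9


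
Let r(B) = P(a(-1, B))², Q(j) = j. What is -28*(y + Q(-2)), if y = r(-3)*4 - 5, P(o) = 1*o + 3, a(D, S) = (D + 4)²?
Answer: -15932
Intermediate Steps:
a(D, S) = (4 + D)²
P(o) = 3 + o (P(o) = o + 3 = 3 + o)
r(B) = 144 (r(B) = (3 + (4 - 1)²)² = (3 + 3²)² = (3 + 9)² = 12² = 144)
y = 571 (y = 144*4 - 5 = 576 - 5 = 571)
-28*(y + Q(-2)) = -28*(571 - 2) = -28*569 = -15932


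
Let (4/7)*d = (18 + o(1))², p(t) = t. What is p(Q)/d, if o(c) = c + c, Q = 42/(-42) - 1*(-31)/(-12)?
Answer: -43/8400 ≈ -0.0051190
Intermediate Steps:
Q = -43/12 (Q = 42*(-1/42) + 31*(-1/12) = -1 - 31/12 = -43/12 ≈ -3.5833)
o(c) = 2*c
d = 700 (d = 7*(18 + 2*1)²/4 = 7*(18 + 2)²/4 = (7/4)*20² = (7/4)*400 = 700)
p(Q)/d = -43/12/700 = -43/12*1/700 = -43/8400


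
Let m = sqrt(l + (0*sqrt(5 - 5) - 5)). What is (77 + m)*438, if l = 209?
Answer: 33726 + 876*sqrt(51) ≈ 39982.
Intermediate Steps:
m = 2*sqrt(51) (m = sqrt(209 + (0*sqrt(5 - 5) - 5)) = sqrt(209 + (0*sqrt(0) - 5)) = sqrt(209 + (0*0 - 5)) = sqrt(209 + (0 - 5)) = sqrt(209 - 5) = sqrt(204) = 2*sqrt(51) ≈ 14.283)
(77 + m)*438 = (77 + 2*sqrt(51))*438 = 33726 + 876*sqrt(51)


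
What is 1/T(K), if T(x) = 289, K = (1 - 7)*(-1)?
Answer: 1/289 ≈ 0.0034602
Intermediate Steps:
K = 6 (K = -6*(-1) = 6)
1/T(K) = 1/289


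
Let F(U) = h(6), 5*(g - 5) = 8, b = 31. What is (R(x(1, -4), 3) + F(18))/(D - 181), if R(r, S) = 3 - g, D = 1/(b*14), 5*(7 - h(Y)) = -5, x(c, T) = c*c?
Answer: -9548/392765 ≈ -0.024310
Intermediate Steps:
x(c, T) = c**2
g = 33/5 (g = 5 + (1/5)*8 = 5 + 8/5 = 33/5 ≈ 6.6000)
h(Y) = 8 (h(Y) = 7 - 1/5*(-5) = 7 + 1 = 8)
F(U) = 8
D = 1/434 (D = 1/(31*14) = 1/434 ≈ 0.0023041)
R(r, S) = -18/5 (R(r, S) = 3 - 1*33/5 = 3 - 33/5 = -18/5)
(R(x(1, -4), 3) + F(18))/(D - 181) = (-18/5 + 8)/(1/434 - 181) = 22/(5*(-78553/434)) = (22/5)*(-434/78553) = -9548/392765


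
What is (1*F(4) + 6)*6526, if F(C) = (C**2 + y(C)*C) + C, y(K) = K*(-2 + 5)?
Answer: 482924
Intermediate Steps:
y(K) = 3*K (y(K) = K*3 = 3*K)
F(C) = C + 4*C**2 (F(C) = (C**2 + (3*C)*C) + C = (C**2 + 3*C**2) + C = 4*C**2 + C = C + 4*C**2)
(1*F(4) + 6)*6526 = (1*(4*(1 + 4*4)) + 6)*6526 = (1*(4*(1 + 16)) + 6)*6526 = (1*(4*17) + 6)*6526 = (1*68 + 6)*6526 = (68 + 6)*6526 = 74*6526 = 482924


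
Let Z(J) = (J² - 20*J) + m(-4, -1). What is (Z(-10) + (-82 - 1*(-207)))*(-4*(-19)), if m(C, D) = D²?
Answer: 32376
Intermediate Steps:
Z(J) = 1 + J² - 20*J (Z(J) = (J² - 20*J) + (-1)² = (J² - 20*J) + 1 = 1 + J² - 20*J)
(Z(-10) + (-82 - 1*(-207)))*(-4*(-19)) = ((1 + (-10)² - 20*(-10)) + (-82 - 1*(-207)))*(-4*(-19)) = ((1 + 100 + 200) + (-82 + 207))*76 = (301 + 125)*76 = 426*76 = 32376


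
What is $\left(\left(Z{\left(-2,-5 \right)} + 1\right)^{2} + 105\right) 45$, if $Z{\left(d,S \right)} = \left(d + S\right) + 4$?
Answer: $4905$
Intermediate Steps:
$Z{\left(d,S \right)} = 4 + S + d$ ($Z{\left(d,S \right)} = \left(S + d\right) + 4 = 4 + S + d$)
$\left(\left(Z{\left(-2,-5 \right)} + 1\right)^{2} + 105\right) 45 = \left(\left(\left(4 - 5 - 2\right) + 1\right)^{2} + 105\right) 45 = \left(\left(-3 + 1\right)^{2} + 105\right) 45 = \left(\left(-2\right)^{2} + 105\right) 45 = \left(4 + 105\right) 45 = 109 \cdot 45 = 4905$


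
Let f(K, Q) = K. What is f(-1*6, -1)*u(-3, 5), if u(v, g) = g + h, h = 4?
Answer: -54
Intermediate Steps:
u(v, g) = 4 + g (u(v, g) = g + 4 = 4 + g)
f(-1*6, -1)*u(-3, 5) = (-1*6)*(4 + 5) = -6*9 = -54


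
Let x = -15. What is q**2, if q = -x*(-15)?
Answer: 50625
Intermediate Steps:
q = -225 (q = -1*(-15)*(-15) = 15*(-15) = -225)
q**2 = (-225)**2 = 50625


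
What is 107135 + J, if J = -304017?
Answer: -196882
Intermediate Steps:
107135 + J = 107135 - 304017 = -196882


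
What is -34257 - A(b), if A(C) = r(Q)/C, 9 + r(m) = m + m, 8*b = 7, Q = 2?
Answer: -239759/7 ≈ -34251.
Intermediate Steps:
b = 7/8 (b = (⅛)*7 = 7/8 ≈ 0.87500)
r(m) = -9 + 2*m (r(m) = -9 + (m + m) = -9 + 2*m)
A(C) = -5/C (A(C) = (-9 + 2*2)/C = (-9 + 4)/C = -5/C)
-34257 - A(b) = -34257 - (-5)/7/8 = -34257 - (-5)*8/7 = -34257 - 1*(-40/7) = -34257 + 40/7 = -239759/7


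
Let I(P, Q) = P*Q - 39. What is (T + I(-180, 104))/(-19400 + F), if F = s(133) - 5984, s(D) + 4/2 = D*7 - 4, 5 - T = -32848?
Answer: -4698/8153 ≈ -0.57623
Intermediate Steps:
T = 32853 (T = 5 - 1*(-32848) = 5 + 32848 = 32853)
s(D) = -6 + 7*D (s(D) = -2 + (D*7 - 4) = -2 + (7*D - 4) = -2 + (-4 + 7*D) = -6 + 7*D)
I(P, Q) = -39 + P*Q
F = -5059 (F = (-6 + 7*133) - 5984 = (-6 + 931) - 5984 = 925 - 5984 = -5059)
(T + I(-180, 104))/(-19400 + F) = (32853 + (-39 - 180*104))/(-19400 - 5059) = (32853 + (-39 - 18720))/(-24459) = (32853 - 18759)*(-1/24459) = 14094*(-1/24459) = -4698/8153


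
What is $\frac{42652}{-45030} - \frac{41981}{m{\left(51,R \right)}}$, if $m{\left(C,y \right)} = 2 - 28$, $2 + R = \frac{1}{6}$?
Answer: $\frac{944647739}{585390} \approx 1613.7$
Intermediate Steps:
$R = - \frac{11}{6}$ ($R = -2 + \frac{1}{6} = - \frac{11}{6} \approx -1.8333$)
$m{\left(C,y \right)} = -26$ ($m{\left(C,y \right)} = 2 - 28 = -26$)
$\frac{42652}{-45030} - \frac{41981}{m{\left(51,R \right)}} = \frac{42652}{-45030} - \frac{41981}{-26} = 42652 \left(- \frac{1}{45030}\right) - - \frac{41981}{26} = - \frac{21326}{22515} + \frac{41981}{26} = \frac{944647739}{585390}$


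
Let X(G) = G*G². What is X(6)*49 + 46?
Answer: 10630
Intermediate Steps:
X(G) = G³
X(6)*49 + 46 = 6³*49 + 46 = 216*49 + 46 = 10584 + 46 = 10630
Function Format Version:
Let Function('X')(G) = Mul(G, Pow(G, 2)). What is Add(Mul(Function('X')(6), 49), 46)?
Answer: 10630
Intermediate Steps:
Function('X')(G) = Pow(G, 3)
Add(Mul(Function('X')(6), 49), 46) = Add(Mul(Pow(6, 3), 49), 46) = Add(Mul(216, 49), 46) = Add(10584, 46) = 10630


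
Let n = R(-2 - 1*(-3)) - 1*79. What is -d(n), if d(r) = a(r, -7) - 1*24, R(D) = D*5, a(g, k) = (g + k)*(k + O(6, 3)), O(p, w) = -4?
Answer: -867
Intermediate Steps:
a(g, k) = (-4 + k)*(g + k) (a(g, k) = (g + k)*(k - 4) = (g + k)*(-4 + k) = (-4 + k)*(g + k))
R(D) = 5*D
n = -74 (n = 5*(-2 - 1*(-3)) - 1*79 = 5*(-2 + 3) - 79 = 5*1 - 79 = 5 - 79 = -74)
d(r) = 53 - 11*r (d(r) = ((-7)² - 4*r - 4*(-7) + r*(-7)) - 1*24 = (49 - 4*r + 28 - 7*r) - 24 = (77 - 11*r) - 24 = 53 - 11*r)
-d(n) = -(53 - 11*(-74)) = -(53 + 814) = -1*867 = -867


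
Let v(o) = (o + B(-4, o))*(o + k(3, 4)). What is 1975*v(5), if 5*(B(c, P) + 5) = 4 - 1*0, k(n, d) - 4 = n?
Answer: 18960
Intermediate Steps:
k(n, d) = 4 + n
B(c, P) = -21/5 (B(c, P) = -5 + (4 - 1*0)/5 = -5 + (4 + 0)/5 = -5 + (⅕)*4 = -5 + ⅘ = -21/5)
v(o) = (7 + o)*(-21/5 + o) (v(o) = (o - 21/5)*(o + (4 + 3)) = (-21/5 + o)*(o + 7) = (-21/5 + o)*(7 + o) = (7 + o)*(-21/5 + o))
1975*v(5) = 1975*(-147/5 + 5² + (14/5)*5) = 1975*(-147/5 + 25 + 14) = 1975*(48/5) = 18960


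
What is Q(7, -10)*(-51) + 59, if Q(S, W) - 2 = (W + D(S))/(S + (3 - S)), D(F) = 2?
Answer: 93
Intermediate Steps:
Q(S, W) = 8/3 + W/3 (Q(S, W) = 2 + (W + 2)/(S + (3 - S)) = 2 + (2 + W)/3 = 2 + (2 + W)*(1/3) = 2 + (2/3 + W/3) = 8/3 + W/3)
Q(7, -10)*(-51) + 59 = (8/3 + (1/3)*(-10))*(-51) + 59 = (8/3 - 10/3)*(-51) + 59 = -2/3*(-51) + 59 = 34 + 59 = 93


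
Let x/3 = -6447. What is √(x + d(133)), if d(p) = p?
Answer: 98*I*√2 ≈ 138.59*I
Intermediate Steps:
x = -19341 (x = 3*(-6447) = -19341)
√(x + d(133)) = √(-19341 + 133) = √(-19208) = 98*I*√2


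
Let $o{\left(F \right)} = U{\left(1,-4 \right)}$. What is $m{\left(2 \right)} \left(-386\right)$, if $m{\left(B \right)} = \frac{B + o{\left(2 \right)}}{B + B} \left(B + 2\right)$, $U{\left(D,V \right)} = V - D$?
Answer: $1158$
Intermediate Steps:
$o{\left(F \right)} = -5$ ($o{\left(F \right)} = -4 - 1 = -5$)
$m{\left(B \right)} = \frac{\left(-5 + B\right) \left(2 + B\right)}{2 B}$ ($m{\left(B \right)} = \frac{B - 5}{B + B} \left(B + 2\right) = \frac{-5 + B}{2 B} \left(2 + B\right) = \frac{\left(-5 + B\right) \left(2 + B\right)}{2 B}$)
$m{\left(2 \right)} \left(-386\right) = \frac{-10 + 2 \left(-3 + 2\right)}{2 \cdot 2} \left(-386\right) = \frac{1}{2} \cdot \frac{1}{2} \left(-10 + 2 \left(-1\right)\right) \left(-386\right) = \frac{1}{2} \cdot \frac{1}{2} \left(-10 - 2\right) \left(-386\right) = \frac{1}{2} \cdot \frac{1}{2} \left(-12\right) \left(-386\right) = \left(-3\right) \left(-386\right) = 1158$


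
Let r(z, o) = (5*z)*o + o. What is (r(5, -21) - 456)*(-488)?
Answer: 488976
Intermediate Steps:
r(z, o) = o + 5*o*z (r(z, o) = 5*o*z + o = o + 5*o*z)
(r(5, -21) - 456)*(-488) = (-21*(1 + 5*5) - 456)*(-488) = (-21*(1 + 25) - 456)*(-488) = (-21*26 - 456)*(-488) = (-546 - 456)*(-488) = -1002*(-488) = 488976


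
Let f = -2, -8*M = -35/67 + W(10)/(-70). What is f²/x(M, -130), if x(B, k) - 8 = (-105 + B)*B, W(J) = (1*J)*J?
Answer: -56310016/247016143 ≈ -0.22796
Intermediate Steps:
W(J) = J² (W(J) = J*J = J²)
M = 915/3752 (M = -(-35/67 + 10²/(-70))/8 = -(-35*1/67 + 100*(-1/70))/8 = -(-35/67 - 10/7)/8 = -⅛*(-915/469) = 915/3752 ≈ 0.24387)
x(B, k) = 8 + B*(-105 + B) (x(B, k) = 8 + (-105 + B)*B = 8 + B*(-105 + B))
f²/x(M, -130) = (-2)²/(8 + (915/3752)² - 105*915/3752) = 4/(8 + 837225/14077504 - 13725/536) = 4/(-247016143/14077504) = 4*(-14077504/247016143) = -56310016/247016143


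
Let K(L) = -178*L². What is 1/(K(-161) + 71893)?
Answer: -1/4542045 ≈ -2.2017e-7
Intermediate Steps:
1/(K(-161) + 71893) = 1/(-178*(-161)² + 71893) = 1/(-178*25921 + 71893) = 1/(-4613938 + 71893) = 1/(-4542045) = -1/4542045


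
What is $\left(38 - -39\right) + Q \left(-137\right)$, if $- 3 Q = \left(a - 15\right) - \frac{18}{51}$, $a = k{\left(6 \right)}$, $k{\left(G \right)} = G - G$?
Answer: $- \frac{10610}{17} \approx -624.12$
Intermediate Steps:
$k{\left(G \right)} = 0$
$a = 0$
$Q = \frac{87}{17}$ ($Q = - \frac{\left(0 - 15\right) - \frac{18}{51}}{3} = - \frac{-15 - \frac{6}{17}}{3} = \left(- \frac{1}{3}\right) \left(- \frac{261}{17}\right) = \frac{87}{17} \approx 5.1176$)
$\left(38 - -39\right) + Q \left(-137\right) = \left(38 - -39\right) + \frac{87}{17} \left(-137\right) = \left(38 + 39\right) - \frac{11919}{17} = 77 - \frac{11919}{17} = - \frac{10610}{17}$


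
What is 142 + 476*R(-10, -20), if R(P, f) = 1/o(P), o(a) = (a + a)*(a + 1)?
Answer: 6509/45 ≈ 144.64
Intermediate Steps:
o(a) = 2*a*(1 + a) (o(a) = (2*a)*(1 + a) = 2*a*(1 + a))
R(P, f) = 1/(2*P*(1 + P))
142 + 476*R(-10, -20) = 142 + 476*((1/2)/(-10*(1 - 10))) = 142 + 476*((1/2)*(-1/10)/(-9)) = 142 + 476*((1/2)*(-1/10)*(-1/9)) = 142 + 476*(1/180) = 142 + 119/45 = 6509/45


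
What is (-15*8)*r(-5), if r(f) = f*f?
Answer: -3000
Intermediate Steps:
r(f) = f**2
(-15*8)*r(-5) = -15*8*(-5)**2 = -120*25 = -3000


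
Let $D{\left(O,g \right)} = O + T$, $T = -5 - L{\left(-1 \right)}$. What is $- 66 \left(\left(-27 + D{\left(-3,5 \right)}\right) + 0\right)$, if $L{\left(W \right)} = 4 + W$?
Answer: $2508$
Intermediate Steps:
$T = -8$ ($T = -5 - \left(4 - 1\right) = -5 - 3 = -8$)
$D{\left(O,g \right)} = -8 + O$ ($D{\left(O,g \right)} = O - 8 = -8 + O$)
$- 66 \left(\left(-27 + D{\left(-3,5 \right)}\right) + 0\right) = - 66 \left(\left(-27 - 11\right) + 0\right) = - 66 \left(-38 + 0\right) = \left(-66\right) \left(-38\right) = 2508$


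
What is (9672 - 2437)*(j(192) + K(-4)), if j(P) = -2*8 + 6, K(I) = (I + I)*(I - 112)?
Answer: 6641730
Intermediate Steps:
K(I) = 2*I*(-112 + I) (K(I) = (2*I)*(-112 + I) = 2*I*(-112 + I))
j(P) = -10 (j(P) = -16 + 6 = -10)
(9672 - 2437)*(j(192) + K(-4)) = (9672 - 2437)*(-10 + 2*(-4)*(-112 - 4)) = 7235*(-10 + 2*(-4)*(-116)) = 7235*(-10 + 928) = 7235*918 = 6641730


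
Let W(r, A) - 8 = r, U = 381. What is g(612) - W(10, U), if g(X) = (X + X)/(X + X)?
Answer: -17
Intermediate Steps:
W(r, A) = 8 + r
g(X) = 1 (g(X) = (2*X)/((2*X)) = (2*X)*(1/(2*X)) = 1)
g(612) - W(10, U) = 1 - (8 + 10) = 1 - 1*18 = 1 - 18 = -17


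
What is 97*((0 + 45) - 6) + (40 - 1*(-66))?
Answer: 3889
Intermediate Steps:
97*((0 + 45) - 6) + (40 - 1*(-66)) = 97*(45 - 6) + (40 + 66) = 97*39 + 106 = 3783 + 106 = 3889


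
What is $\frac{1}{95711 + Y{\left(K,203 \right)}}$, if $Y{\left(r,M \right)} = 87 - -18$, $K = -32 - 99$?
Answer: $\frac{1}{95816} \approx 1.0437 \cdot 10^{-5}$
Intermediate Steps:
$K = -131$
$Y{\left(r,M \right)} = 105$ ($Y{\left(r,M \right)} = 87 + 18 = 105$)
$\frac{1}{95711 + Y{\left(K,203 \right)}} = \frac{1}{95711 + 105} = \frac{1}{95816}$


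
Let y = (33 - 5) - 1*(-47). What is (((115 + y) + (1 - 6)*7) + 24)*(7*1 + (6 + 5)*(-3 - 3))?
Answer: -10561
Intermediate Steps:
y = 75 (y = 28 + 47 = 75)
(((115 + y) + (1 - 6)*7) + 24)*(7*1 + (6 + 5)*(-3 - 3)) = (((115 + 75) + (1 - 6)*7) + 24)*(7*1 + (6 + 5)*(-3 - 3)) = ((190 - 5*7) + 24)*(7 + 11*(-6)) = ((190 - 35) + 24)*(7 - 66) = (155 + 24)*(-59) = 179*(-59) = -10561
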